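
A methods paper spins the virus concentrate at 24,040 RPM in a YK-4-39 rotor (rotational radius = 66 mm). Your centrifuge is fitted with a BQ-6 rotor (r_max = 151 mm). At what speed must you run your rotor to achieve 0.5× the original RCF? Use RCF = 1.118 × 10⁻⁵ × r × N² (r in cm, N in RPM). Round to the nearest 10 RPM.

≈ 11240 RPM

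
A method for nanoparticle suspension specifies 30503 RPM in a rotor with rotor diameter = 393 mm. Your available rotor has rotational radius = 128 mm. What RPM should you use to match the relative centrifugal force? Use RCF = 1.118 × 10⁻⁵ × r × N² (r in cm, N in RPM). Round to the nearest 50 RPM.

Original rotor: r = 393 mm / 2 = 196.5 mm = 19.65 cm
RCF_original = 1.118 × 10⁻⁵ × 19.65 × (30503)² = 1.118 × 10⁻⁵ × 19.65 × 930,433,009 ≈ 204,404 × g
Your rotor: r = 128 mm = 12.8 cm
204,404 = 1.118 × 10⁻⁵ × 12.8 × N²
N² = 204,404 / (14.3104 × 10⁻⁵) = 1,428,359,794
N ≈ √1,428,359,794 ≈ 37,793.6

37800 RPM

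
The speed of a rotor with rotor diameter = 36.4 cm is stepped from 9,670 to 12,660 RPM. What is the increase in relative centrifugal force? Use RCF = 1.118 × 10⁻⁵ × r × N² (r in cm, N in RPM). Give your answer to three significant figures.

r = 36.4 / 2 = 18.2 cm
RCF₁ = 1.118 × 10⁻⁵ × 18.2 × (9670)² = 1.118 × 10⁻⁵ × 18.2 × 93,508,900 ≈ 19,026.8 × g
RCF₂ = 1.118 × 10⁻⁵ × 18.2 × (12660)² = 1.118 × 10⁻⁵ × 18.2 × 160,275,600 ≈ 32,612.2 × g
Increase = 32,612.2 − 19,026.8 = 13,585.4

13600 g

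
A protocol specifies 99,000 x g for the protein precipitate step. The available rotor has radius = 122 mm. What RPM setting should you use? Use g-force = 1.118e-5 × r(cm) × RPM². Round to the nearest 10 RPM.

≈ 26940 RPM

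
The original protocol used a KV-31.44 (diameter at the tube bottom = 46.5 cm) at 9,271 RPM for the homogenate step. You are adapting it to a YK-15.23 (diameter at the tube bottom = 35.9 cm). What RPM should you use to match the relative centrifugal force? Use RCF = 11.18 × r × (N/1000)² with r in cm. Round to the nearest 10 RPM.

Original rotor: r = 46.5 / 2 = 23.25 cm
RCF_original = 11.18 × 23.25 × (9.271)² = 11.18 × 23.25 × 85.951441 ≈ 22,341.8 × g
Your rotor: r = 35.9 / 2 = 17.95 cm
22,341.8 = 11.18 × 17.95 × (N/1000)²
(N/1000)² = 22,341.8 / 200.681 = 111.3299
N = 1000 × √111.3299 ≈ 10,551.3

≈ 10550 RPM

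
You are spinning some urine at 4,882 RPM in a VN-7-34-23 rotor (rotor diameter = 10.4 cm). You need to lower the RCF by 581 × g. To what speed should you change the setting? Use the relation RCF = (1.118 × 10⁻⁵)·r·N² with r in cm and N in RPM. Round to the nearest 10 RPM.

r = 10.4 / 2 = 5.2 cm
Current RCF = 1.118 × 10⁻⁵ × 5.2 × (4882)² = 1.118 × 10⁻⁵ × 5.2 × 23,833,924 ≈ 1,385.6 × g
Target RCF = 1,385.6 − 581 = 804.6 × g
N² = 804.6 / (5.8136 × 10⁻⁵) = 13,839,961
N ≈ √13,839,961 ≈ 3,720.2

≈ 3720 RPM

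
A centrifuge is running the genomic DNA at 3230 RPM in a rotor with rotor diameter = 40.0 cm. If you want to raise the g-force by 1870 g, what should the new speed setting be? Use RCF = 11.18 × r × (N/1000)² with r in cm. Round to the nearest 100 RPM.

r = 40.0 / 2 = 20 cm
Current RCF = 11.18 × 20 × (3.23)² = 11.18 × 20 × 10.4329 ≈ 2,332.8 × g
Target RCF = 2,332.8 + 1,870 = 4,202.8 × g
(N/1000)² = 4,202.8 / 223.6 = 18.79606
N = 1000 × √18.79606 ≈ 4,335.4

N₂ ≈ 4300 RPM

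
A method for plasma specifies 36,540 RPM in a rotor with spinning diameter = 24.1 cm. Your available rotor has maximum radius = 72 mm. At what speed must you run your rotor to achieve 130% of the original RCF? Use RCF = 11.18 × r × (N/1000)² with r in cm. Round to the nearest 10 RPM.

53900 RPM

Original rotor: r = 24.1 / 2 = 12.05 cm
RCF_original = 11.18 × 12.05 × (36.54)² = 11.18 × 12.05 × 1,335.1716 ≈ 179,873 × g
Target RCF = 1.3 × 179,873 ≈ 233,834.9 × g
Your rotor: r = 72 mm = 7.2 cm
233,834.9 = 11.18 × 7.2 × (N/1000)²
(N/1000)² = 233,834.9 / 80.496 = 2904.926
N = 1000 × √2904.926 ≈ 53,897.4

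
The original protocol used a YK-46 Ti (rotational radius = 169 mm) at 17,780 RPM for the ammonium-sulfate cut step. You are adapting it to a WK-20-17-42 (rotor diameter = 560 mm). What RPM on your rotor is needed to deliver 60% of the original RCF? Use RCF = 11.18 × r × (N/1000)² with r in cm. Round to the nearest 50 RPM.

Original rotor: r = 169 mm = 16.9 cm
RCF = 11.18 × r × (N/1000)²
RCF_original = 11.18 × 16.9 × (17.78)² = 11.18 × 16.9 × 316.1284 ≈ 59,729.9 × g
Target RCF = 0.6 × 59,729.9 ≈ 35,837.9 × g
Your rotor: r = 560 mm / 2 = 280 mm = 28 cm
35,837.9 = 11.18 × 28 × (N/1000)²
(N/1000)² = 35,837.9 / 313.04 = 114.4835
N = 1000 × √114.4835 ≈ 10,699.7

≈ 10700 RPM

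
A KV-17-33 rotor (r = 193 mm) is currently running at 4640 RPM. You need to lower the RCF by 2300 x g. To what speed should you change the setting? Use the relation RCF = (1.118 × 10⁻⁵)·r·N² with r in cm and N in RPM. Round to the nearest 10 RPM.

≈ 3300 RPM

r = 193 mm = 19.3 cm
Current RCF = 1.118 × 10⁻⁵ × 19.3 × (4640)² = 1.118 × 10⁻⁵ × 19.3 × 21,529,600 ≈ 4,645.5 × g
Target RCF = 4,645.5 − 2,300 = 2,345.5 × g
N² = 2,345.5 / (21.5774 × 10⁻⁵) = 10,870,170
N ≈ √10,870,170 ≈ 3,297.0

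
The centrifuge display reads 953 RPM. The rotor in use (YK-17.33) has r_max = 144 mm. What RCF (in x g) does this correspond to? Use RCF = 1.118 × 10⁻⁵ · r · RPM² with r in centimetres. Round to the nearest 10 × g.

r = 144 mm = 14.4 cm
RCF = 1.118 × 10⁻⁵ × 14.4 × (953)² = 1.118 × 10⁻⁵ × 14.4 × 908,209 ≈ 146.2 × g

≈ 150 x g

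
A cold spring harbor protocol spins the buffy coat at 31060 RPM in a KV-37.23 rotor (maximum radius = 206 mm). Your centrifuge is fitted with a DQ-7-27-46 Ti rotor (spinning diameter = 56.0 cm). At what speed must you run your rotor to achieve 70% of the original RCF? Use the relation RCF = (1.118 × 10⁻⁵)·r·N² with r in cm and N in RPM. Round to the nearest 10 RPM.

22290 RPM

Original rotor: r = 206 mm = 20.6 cm
RCF_original = 1.118 × 10⁻⁵ × 20.6 × (31060)² = 1.118 × 10⁻⁵ × 20.6 × 964,723,600 ≈ 222,183.6 × g
Target RCF = 0.7 × 222,183.6 ≈ 155,528.5 × g
Your rotor: r = 56.0 / 2 = 28 cm
155,528.5 = 1.118 × 10⁻⁵ × 28 × N²
N² = 155,528.5 / (31.304 × 10⁻⁵) = 496,832,673
N ≈ √496,832,673 ≈ 22,289.7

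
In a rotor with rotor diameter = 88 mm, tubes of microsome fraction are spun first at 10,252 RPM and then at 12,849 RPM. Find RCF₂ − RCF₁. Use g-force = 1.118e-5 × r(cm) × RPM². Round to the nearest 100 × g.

3000 g

r = 88 mm / 2 = 44 mm = 4.4 cm
RCF₁ = 1.118 × 10⁻⁵ × 4.4 × (10252)² = 1.118 × 10⁻⁵ × 4.4 × 105,103,504 ≈ 5,170.3 × g
RCF₂ = 1.118 × 10⁻⁵ × 4.4 × (12849)² = 1.118 × 10⁻⁵ × 4.4 × 165,096,801 ≈ 8,121.4 × g
Increase = 8,121.4 − 5,170.3 = 2,951.1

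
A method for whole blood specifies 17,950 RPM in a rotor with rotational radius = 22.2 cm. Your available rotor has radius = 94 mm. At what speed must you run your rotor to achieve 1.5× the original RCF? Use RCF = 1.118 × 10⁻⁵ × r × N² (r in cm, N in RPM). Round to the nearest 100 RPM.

≈ 33800 RPM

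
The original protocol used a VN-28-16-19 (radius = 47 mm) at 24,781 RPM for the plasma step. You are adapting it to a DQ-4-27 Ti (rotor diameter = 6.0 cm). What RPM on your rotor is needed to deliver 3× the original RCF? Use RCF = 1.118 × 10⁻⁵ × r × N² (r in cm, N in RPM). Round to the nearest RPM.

≈ 53724 RPM

Original rotor: r = 47 mm = 4.7 cm
RCF = 1.118 × 10⁻⁵ × r × N²
RCF_original = 1.118 × 10⁻⁵ × 4.7 × (24781)² = 1.118 × 10⁻⁵ × 4.7 × 614,097,961 ≈ 32,268.4 × g
Target RCF = 3 × 32,268.4 ≈ 96,805.2 × g
Your rotor: r = 6.0 / 2 = 3 cm
96,805.2 = 1.118 × 10⁻⁵ × 3 × N²
N² = 96,805.2 / (3.354 × 10⁻⁵) = 2,886,261,181
N ≈ √2,886,261,181 ≈ 53,723.9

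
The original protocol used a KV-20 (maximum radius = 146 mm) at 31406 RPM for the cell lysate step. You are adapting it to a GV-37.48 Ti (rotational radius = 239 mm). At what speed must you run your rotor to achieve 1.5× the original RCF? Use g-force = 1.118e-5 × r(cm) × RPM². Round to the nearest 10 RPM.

30060 RPM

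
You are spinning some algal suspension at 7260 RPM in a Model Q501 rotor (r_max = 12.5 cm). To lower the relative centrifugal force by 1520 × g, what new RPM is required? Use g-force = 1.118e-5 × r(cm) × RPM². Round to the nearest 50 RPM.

Current RCF = 1.118 × 10⁻⁵ × 12.5 × (7260)² = 1.118 × 10⁻⁵ × 12.5 × 52,707,600 ≈ 7,365.9 × g
Target RCF = 7,365.9 − 1,520 = 5,845.9 × g
N² = 5,845.9 / (13.975 × 10⁻⁵) = 41,831,127
N ≈ √41,831,127 ≈ 6,467.7

N₂ ≈ 6450 RPM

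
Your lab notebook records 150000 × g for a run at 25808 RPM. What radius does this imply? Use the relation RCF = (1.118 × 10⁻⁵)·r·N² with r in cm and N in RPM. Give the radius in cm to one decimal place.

RCF = 1.118 × 10⁻⁵ × r × N²
150000 = 1.118 × 10⁻⁵ × r × (25808)²
r = 150000 / (1.118 × 10⁻⁵ × 666,052,864) = 150000 / 7446.471 ≈ 20.144 cm

≈ 20.1 cm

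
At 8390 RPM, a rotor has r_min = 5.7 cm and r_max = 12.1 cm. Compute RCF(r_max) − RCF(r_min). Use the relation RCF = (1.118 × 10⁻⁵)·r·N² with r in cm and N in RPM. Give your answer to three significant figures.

≈ 5040 × g

ΔRCF = 1.118 × 10⁻⁵ × (r_max − r_min) × N² = 1.118 × 10⁻⁵ × 6.4 × 70,392,100 ≈ 5,036.7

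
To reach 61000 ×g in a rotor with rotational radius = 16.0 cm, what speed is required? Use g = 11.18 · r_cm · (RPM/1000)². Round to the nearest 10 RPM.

≈ 18470 RPM

61,000 = 11.18 × 16 × (N/1000)²
(N/1000)² = 61,000 / 178.88 = 341.0107
N = 1000 × √341.0107 ≈ 18,466.5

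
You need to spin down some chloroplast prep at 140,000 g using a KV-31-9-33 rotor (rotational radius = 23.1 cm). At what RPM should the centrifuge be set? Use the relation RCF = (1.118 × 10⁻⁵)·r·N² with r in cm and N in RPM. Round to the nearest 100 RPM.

23300 RPM

RCF = 1.118 × 10⁻⁵ × r × N²
140,000 = 1.118 × 10⁻⁵ × 23.1 × N²
N² = 140,000 / (25.8258 × 10⁻⁵) = 542,093,565
N ≈ √542,093,565 ≈ 23,282.9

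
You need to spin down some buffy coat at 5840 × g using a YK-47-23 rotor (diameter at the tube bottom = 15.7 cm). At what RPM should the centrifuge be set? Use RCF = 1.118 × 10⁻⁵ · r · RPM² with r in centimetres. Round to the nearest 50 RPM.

r = 15.7 / 2 = 7.85 cm
RCF = 1.118 × 10⁻⁵ × r × N²
5,840 = 1.118 × 10⁻⁵ × 7.85 × N²
N² = 5,840 / (8.7763 × 10⁻⁵) = 66,542,848
N ≈ √66,542,848 ≈ 8,157.4

N ≈ 8150 RPM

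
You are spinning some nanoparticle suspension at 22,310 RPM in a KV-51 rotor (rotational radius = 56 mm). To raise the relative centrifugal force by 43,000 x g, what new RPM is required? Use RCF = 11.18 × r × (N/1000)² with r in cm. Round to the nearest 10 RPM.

≈ 34420 RPM

r = 56 mm = 5.6 cm
Current RCF = 11.18 × 5.6 × (22.31)² = 11.18 × 5.6 × 497.7361 ≈ 31,162.3 × g
Target RCF = 31,162.3 + 43,000 = 74,162.3 × g
(N/1000)² = 74,162.3 / 62.608 = 1184.55
N = 1000 × √1184.55 ≈ 34,417.3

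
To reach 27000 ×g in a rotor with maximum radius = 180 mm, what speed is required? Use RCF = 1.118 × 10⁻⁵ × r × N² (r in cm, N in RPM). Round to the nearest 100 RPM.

≈ 11600 RPM

r = 180 mm = 18.0 cm
27,000 = 1.118 × 10⁻⁵ × 18 × N²
N² = 27,000 / (20.124 × 10⁻⁵) = 134,168,157
N ≈ √134,168,157 ≈ 11,583.1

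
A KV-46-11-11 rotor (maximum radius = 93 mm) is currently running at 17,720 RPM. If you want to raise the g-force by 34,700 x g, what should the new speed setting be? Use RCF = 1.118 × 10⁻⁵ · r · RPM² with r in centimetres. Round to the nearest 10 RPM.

≈ 25450 RPM

r = 93 mm = 9.3 cm
Current RCF = 1.118 × 10⁻⁵ × 9.3 × (17720)² = 1.118 × 10⁻⁵ × 9.3 × 313,998,400 ≈ 32,647.7 × g
Target RCF = 32,647.7 + 34,700 = 67,347.7 × g
N² = 67,347.7 / (10.3974 × 10⁻⁵) = 647,735,972
N ≈ √647,735,972 ≈ 25,450.7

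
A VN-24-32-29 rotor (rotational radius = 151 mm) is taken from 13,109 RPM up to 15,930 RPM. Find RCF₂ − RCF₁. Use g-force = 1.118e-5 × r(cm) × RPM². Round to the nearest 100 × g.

r = 151 mm = 15.1 cm
RCF₁ = 1.118 × 10⁻⁵ × 15.1 × (13109)² = 1.118 × 10⁻⁵ × 15.1 × 171,845,881 ≈ 29,010.7 × g
RCF₂ = 1.118 × 10⁻⁵ × 15.1 × (15930)² = 1.118 × 10⁻⁵ × 15.1 × 253,764,900 ≈ 42,840.1 × g
Increase = 42,840.1 − 29,010.7 = 13,829.4

≈ 13800 g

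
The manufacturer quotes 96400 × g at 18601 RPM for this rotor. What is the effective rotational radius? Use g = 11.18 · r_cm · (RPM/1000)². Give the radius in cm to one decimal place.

96400 = 11.18 × r × (18.601)²
r = 96400 / (11.18 × 345.997201) = 96400 / 3868.249 ≈ 24.921 cm

r ≈ 24.9 cm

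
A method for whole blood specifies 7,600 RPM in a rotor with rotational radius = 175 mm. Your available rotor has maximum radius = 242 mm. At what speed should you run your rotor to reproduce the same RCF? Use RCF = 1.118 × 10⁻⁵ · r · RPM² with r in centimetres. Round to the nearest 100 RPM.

Original rotor: r = 175 mm = 17.5 cm
RCF = 1.118 × 10⁻⁵ × r × N²
RCF_original = 1.118 × 10⁻⁵ × 17.5 × (7600)² = 1.118 × 10⁻⁵ × 17.5 × 57,760,000 ≈ 11,300.7 × g
Your rotor: r = 242 mm = 24.2 cm
11,300.7 = 1.118 × 10⁻⁵ × 24.2 × N²
N² = 11,300.7 / (27.0556 × 10⁻⁵) = 41,768,432
N ≈ √41,768,432 ≈ 6,462.9

≈ 6500 RPM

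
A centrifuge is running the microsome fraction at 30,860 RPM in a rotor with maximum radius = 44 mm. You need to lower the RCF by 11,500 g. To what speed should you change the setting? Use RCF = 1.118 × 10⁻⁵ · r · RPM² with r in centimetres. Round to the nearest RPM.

N₂ ≈ 26806 RPM

r = 44 mm = 4.4 cm
Current RCF = 1.118 × 10⁻⁵ × 4.4 × (30860)² = 1.118 × 10⁻⁵ × 4.4 × 952,339,600 ≈ 46,847.5 × g
Target RCF = 46,847.5 − 11,500 = 35,347.5 × g
N² = 35,347.5 / (4.9192 × 10⁻⁵) = 718,561,961
N ≈ √718,561,961 ≈ 26,806.0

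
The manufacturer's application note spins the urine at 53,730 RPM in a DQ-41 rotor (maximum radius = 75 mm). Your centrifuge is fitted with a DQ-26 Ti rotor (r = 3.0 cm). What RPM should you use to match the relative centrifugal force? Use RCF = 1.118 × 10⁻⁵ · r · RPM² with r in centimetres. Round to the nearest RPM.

Original rotor: r = 75 mm = 7.5 cm
RCF = 1.118 × 10⁻⁵ × r × N²
RCF_original = 1.118 × 10⁻⁵ × 7.5 × (53730)² = 1.118 × 10⁻⁵ × 7.5 × 2,886,912,900 ≈ 242,067.6 × g
242,067.6 = 1.118 × 10⁻⁵ × 3 × N²
N² = 242,067.6 / (3.354 × 10⁻⁵) = 7,217,280,859
N ≈ √7,217,280,859 ≈ 84,954.6

84955 RPM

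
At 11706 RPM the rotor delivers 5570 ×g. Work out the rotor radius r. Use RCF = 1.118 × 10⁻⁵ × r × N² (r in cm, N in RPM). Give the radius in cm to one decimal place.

3.6 cm

RCF = 1.118 × 10⁻⁵ × r × N²
5570 = 1.118 × 10⁻⁵ × r × (11706)²
r = 5570 / (1.118 × 10⁻⁵ × 137,030,436) = 5570 / 1532 ≈ 3.636 cm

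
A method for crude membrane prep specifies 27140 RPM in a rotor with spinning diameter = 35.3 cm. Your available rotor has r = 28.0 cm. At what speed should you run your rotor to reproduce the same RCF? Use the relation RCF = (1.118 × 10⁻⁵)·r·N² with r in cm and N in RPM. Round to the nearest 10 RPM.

Original rotor: r = 35.3 / 2 = 17.65 cm
RCF = 1.118 × 10⁻⁵ × r × N²
RCF_original = 1.118 × 10⁻⁵ × 17.65 × (27140)² = 1.118 × 10⁻⁵ × 17.65 × 736,579,600 ≈ 145,347 × g
145,347 = 1.118 × 10⁻⁵ × 28 × N²
N² = 145,347 / (31.304 × 10⁻⁵) = 464,308,076
N ≈ √464,308,076 ≈ 21,547.8

21550 RPM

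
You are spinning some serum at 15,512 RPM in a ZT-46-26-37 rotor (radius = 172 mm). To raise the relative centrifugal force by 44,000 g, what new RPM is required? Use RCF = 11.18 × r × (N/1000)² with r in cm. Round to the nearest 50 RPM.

≈ 21650 RPM

r = 172 mm = 17.2 cm
Current RCF = 11.18 × 17.2 × (15.512)² = 11.18 × 17.2 × 240.622144 ≈ 46,270.7 × g
Target RCF = 46,270.7 + 44,000 = 90,270.7 × g
(N/1000)² = 90,270.7 / 192.296 = 469.4362
N = 1000 × √469.4362 ≈ 21,666.5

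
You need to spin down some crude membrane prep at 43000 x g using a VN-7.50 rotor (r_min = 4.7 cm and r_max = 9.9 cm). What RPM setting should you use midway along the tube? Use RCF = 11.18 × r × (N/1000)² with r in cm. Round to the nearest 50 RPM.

r_avg = (4.7 + 9.9) / 2 = 7.3 cm
43,000 = 11.18 × 7.3 × (N/1000)²
(N/1000)² = 43,000 / 81.614 = 526.8704
N = 1000 × √526.8704 ≈ 22,953.7

N ≈ 22950 RPM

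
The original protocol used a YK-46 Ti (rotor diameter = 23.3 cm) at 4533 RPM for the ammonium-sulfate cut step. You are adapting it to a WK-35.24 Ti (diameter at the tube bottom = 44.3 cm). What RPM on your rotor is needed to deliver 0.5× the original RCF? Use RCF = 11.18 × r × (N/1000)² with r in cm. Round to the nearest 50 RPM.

Original rotor: r = 23.3 / 2 = 11.65 cm
RCF_original = 11.18 × 11.65 × (4.533)² = 11.18 × 11.65 × 20.548089 ≈ 2,676.3 × g
Target RCF = 0.5 × 2,676.3 ≈ 1,338.2 × g
Your rotor: r = 44.3 / 2 = 22.15 cm
1,338.2 = 11.18 × 22.15 × (N/1000)²
(N/1000)² = 1,338.2 / 247.637 = 5.403877
N = 1000 × √5.403877 ≈ 2,324.6

2300 RPM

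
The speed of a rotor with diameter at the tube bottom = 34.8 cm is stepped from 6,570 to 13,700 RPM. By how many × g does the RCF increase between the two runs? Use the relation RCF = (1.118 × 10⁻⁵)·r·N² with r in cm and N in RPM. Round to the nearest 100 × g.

r = 34.8 / 2 = 17.4 cm
RCF₁ = 1.118 × 10⁻⁵ × 17.4 × (6570)² = 1.118 × 10⁻⁵ × 17.4 × 43,164,900 ≈ 8,397 × g
RCF₂ = 1.118 × 10⁻⁵ × 17.4 × (13700)² = 1.118 × 10⁻⁵ × 17.4 × 187,690,000 ≈ 36,511.7 × g
Increase = 36,511.7 − 8,397 = 28,114.7

≈ 28100 × g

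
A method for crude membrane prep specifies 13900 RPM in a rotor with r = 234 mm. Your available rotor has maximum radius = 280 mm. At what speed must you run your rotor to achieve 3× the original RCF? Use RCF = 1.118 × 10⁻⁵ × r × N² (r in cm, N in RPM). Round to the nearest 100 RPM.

≈ 22000 RPM

Original rotor: r = 234 mm = 23.4 cm
RCF_original = 1.118 × 10⁻⁵ × 23.4 × (13900)² = 1.118 × 10⁻⁵ × 23.4 × 193,210,000 ≈ 50,546.1 × g
Target RCF = 3 × 50,546.1 ≈ 151,638.3 × g
Your rotor: r = 280 mm = 28.0 cm
151,638.3 = 1.118 × 10⁻⁵ × 28 × N²
N² = 151,638.3 / (31.304 × 10⁻⁵) = 484,405,507
N ≈ √484,405,507 ≈ 22,009.2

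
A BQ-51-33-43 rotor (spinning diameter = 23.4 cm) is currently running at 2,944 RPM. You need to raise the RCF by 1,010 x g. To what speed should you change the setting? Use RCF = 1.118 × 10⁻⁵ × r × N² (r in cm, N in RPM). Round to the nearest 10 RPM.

≈ 4050 RPM

r = 23.4 / 2 = 11.7 cm
Current RCF = 1.118 × 10⁻⁵ × 11.7 × (2944)² = 1.118 × 10⁻⁵ × 11.7 × 8,667,136 ≈ 1,133.7 × g
Target RCF = 1,133.7 + 1,010 = 2,143.7 × g
N² = 2,143.7 / (13.0806 × 10⁻⁵) = 16,388,392
N ≈ √16,388,392 ≈ 4,048.3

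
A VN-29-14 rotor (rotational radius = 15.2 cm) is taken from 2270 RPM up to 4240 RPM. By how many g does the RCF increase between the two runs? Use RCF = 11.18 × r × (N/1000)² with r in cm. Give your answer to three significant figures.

2180 g

RCF₁ = 11.18 × 15.2 × (2.27)² = 11.18 × 15.2 × 5.1529 ≈ 875.7 × g
RCF₂ = 11.18 × 15.2 × (4.24)² = 11.18 × 15.2 × 17.9776 ≈ 3,055 × g
Increase = 3,055 − 875.7 = 2,179.3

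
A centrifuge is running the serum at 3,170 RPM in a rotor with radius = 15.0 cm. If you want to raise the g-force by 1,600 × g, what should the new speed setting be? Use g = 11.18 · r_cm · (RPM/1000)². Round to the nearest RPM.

≈ 4426 RPM

Current RCF = 11.18 × 15 × (3.17)² = 11.18 × 15 × 10.0489 ≈ 1,685.2 × g
Target RCF = 1,685.2 + 1,600 = 3,285.2 × g
(N/1000)² = 3,285.2 / 167.7 = 19.58974
N = 1000 × √19.58974 ≈ 4,426.0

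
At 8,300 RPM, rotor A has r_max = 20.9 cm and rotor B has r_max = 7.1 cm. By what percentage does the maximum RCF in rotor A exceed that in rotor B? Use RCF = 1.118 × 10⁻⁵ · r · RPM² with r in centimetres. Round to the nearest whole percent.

194%

At equal RPM, RCF scales linearly with r: ratio = 20.9 / 7.1 = 2.9437.
So rotor A delivers 194.4% more g-force.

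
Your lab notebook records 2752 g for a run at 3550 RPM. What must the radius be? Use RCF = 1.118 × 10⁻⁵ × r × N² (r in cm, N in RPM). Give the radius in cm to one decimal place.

2752 = 1.118 × 10⁻⁵ × r × (3550)²
r = 2752 / (1.118 × 10⁻⁵ × 12,602,500) = 2752 / 140.8959 ≈ 19.532 cm

19.5 cm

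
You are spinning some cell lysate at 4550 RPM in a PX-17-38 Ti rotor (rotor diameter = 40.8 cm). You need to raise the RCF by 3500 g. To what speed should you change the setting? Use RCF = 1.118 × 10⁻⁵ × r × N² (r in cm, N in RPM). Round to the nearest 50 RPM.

r = 40.8 / 2 = 20.4 cm
Current RCF = 1.118 × 10⁻⁵ × 20.4 × (4550)² = 1.118 × 10⁻⁵ × 20.4 × 20,702,500 ≈ 4,721.7 × g
Target RCF = 4,721.7 + 3,500 = 8,221.7 × g
N² = 8,221.7 / (22.8072 × 10⁻⁵) = 36,048,704
N ≈ √36,048,704 ≈ 6,004.1

≈ 6000 RPM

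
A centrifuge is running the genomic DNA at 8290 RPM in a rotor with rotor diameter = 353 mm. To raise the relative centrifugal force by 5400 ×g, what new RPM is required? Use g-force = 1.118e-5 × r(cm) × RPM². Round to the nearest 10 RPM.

≈ 9800 RPM

r = 353 mm / 2 = 176.5 mm = 17.65 cm
Current RCF = 1.118 × 10⁻⁵ × 17.65 × (8290)² = 1.118 × 10⁻⁵ × 17.65 × 68,724,100 ≈ 13,561.1 × g
Target RCF = 13,561.1 + 5,400 = 18,961.1 × g
N² = 18,961.1 / (19.7327 × 10⁻⁵) = 96,089,739
N ≈ √96,089,739 ≈ 9,802.5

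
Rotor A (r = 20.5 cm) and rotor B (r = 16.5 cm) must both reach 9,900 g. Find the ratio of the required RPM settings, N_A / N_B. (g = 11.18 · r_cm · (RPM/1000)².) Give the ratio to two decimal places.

At fixed RCF, N ∝ 1/√r, so N_A/N_B = √(r_B/r_A) = √(16.5/20.5) = √0.804878 = 0.8971.

0.90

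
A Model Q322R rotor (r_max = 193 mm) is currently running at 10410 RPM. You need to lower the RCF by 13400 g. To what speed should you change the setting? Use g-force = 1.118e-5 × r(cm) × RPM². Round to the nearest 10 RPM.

r = 193 mm = 19.3 cm
Current RCF = 1.118 × 10⁻⁵ × 19.3 × (10410)² = 1.118 × 10⁻⁵ × 19.3 × 108,368,100 ≈ 23,383 × g
Target RCF = 23,383 − 13,400 = 9,983 × g
N² = 9,983 / (21.5774 × 10⁻⁵) = 46,266,001
N ≈ √46,266,001 ≈ 6,801.9

N₂ ≈ 6800 RPM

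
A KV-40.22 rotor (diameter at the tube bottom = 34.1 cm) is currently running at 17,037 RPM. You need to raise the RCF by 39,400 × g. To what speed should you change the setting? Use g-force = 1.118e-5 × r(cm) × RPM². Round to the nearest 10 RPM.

N₂ ≈ 22290 RPM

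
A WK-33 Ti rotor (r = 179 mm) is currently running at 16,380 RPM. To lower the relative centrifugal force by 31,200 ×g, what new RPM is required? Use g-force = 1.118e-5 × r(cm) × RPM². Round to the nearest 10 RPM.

N₂ ≈ 10600 RPM

r = 179 mm = 17.9 cm
Current RCF = 1.118 × 10⁻⁵ × 17.9 × (16380)² = 1.118 × 10⁻⁵ × 17.9 × 268,304,400 ≈ 53,693.6 × g
Target RCF = 53,693.6 − 31,200 = 22,493.6 × g
N² = 22,493.6 / (20.0122 × 10⁻⁵) = 112,399,436
N ≈ √112,399,436 ≈ 10,601.9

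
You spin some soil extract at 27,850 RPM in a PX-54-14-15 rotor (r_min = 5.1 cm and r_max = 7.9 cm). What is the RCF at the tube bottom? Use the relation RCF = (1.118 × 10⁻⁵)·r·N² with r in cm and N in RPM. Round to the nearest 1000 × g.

RCF ≈ 69000 g

Use r_max = 7.9 cm.
RCF = 1.118 × 10⁻⁵ × 7.9 × (27850)² = 1.118 × 10⁻⁵ × 7.9 × 775,622,500 ≈ 68,504.5 × g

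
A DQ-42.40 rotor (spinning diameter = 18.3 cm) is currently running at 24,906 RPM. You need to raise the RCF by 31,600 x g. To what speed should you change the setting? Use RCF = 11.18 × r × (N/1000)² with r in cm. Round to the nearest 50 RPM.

r = 18.3 / 2 = 9.15 cm
Current RCF = 11.18 × 9.15 × (24.906)² = 11.18 × 9.15 × 620.308836 ≈ 63,455.7 × g
Target RCF = 63,455.7 + 31,600 = 95,055.7 × g
(N/1000)² = 95,055.7 / 102.297 = 929.213
N = 1000 × √929.213 ≈ 30,483.0

30500 RPM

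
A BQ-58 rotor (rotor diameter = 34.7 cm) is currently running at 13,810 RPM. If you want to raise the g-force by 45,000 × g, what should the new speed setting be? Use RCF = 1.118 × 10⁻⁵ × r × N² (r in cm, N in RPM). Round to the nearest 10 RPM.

r = 34.7 / 2 = 17.35 cm
Current RCF = 1.118 × 10⁻⁵ × 17.35 × (13810)² = 1.118 × 10⁻⁵ × 17.35 × 190,716,100 ≈ 36,993.8 × g
Target RCF = 36,993.8 + 45,000 = 81,993.8 × g
N² = 81,993.8 / (19.3973 × 10⁻⁵) = 422,707,284
N ≈ √422,707,284 ≈ 20,559.8

≈ 20560 RPM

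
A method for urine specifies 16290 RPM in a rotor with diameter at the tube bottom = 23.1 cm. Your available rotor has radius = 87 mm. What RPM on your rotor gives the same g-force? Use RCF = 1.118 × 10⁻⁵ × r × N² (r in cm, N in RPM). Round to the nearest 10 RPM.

Original rotor: r = 23.1 / 2 = 11.55 cm
RCF_original = 1.118 × 10⁻⁵ × 11.55 × (16290)² = 1.118 × 10⁻⁵ × 11.55 × 265,364,100 ≈ 34,266.2 × g
Your rotor: r = 87 mm = 8.7 cm
34,266.2 = 1.118 × 10⁻⁵ × 8.7 × N²
N² = 34,266.2 / (9.7266 × 10⁻⁵) = 352,293,710
N ≈ √352,293,710 ≈ 18,769.5

18770 RPM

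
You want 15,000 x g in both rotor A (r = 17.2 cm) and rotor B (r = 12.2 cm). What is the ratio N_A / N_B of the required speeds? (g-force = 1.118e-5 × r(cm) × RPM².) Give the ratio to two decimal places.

At fixed RCF, N ∝ 1/√r, so N_A/N_B = √(r_B/r_A) = √(12.2/17.2) = √0.709302 = 0.8422.

0.84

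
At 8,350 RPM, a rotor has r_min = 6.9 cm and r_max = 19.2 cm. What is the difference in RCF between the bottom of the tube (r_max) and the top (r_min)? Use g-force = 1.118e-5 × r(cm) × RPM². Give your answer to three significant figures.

ΔRCF ≈ 9590 g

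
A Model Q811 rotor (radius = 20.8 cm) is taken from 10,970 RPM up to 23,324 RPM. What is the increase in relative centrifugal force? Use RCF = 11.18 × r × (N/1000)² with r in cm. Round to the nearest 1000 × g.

99000 × g

RCF₁ = 11.18 × 20.8 × (10.97)² = 11.18 × 20.8 × 120.3409 ≈ 27,984.6 × g
RCF₂ = 11.18 × 20.8 × (23.324)² = 11.18 × 20.8 × 544.008976 ≈ 126,506 × g
Increase = 126,506 − 27,984.6 = 98,521.4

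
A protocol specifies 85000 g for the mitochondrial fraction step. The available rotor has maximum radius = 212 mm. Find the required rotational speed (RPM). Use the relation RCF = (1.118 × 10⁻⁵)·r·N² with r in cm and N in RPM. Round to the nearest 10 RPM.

r = 212 mm = 21.2 cm
85,000 = 1.118 × 10⁻⁵ × 21.2 × N²
N² = 85,000 / (23.7016 × 10⁻⁵) = 358,625,578
N ≈ √358,625,578 ≈ 18,937.4

≈ 18940 RPM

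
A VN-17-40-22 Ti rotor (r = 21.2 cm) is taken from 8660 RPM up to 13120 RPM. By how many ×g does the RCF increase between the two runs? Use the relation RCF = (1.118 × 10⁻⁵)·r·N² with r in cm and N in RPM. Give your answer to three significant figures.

RCF₁ = 1.118 × 10⁻⁵ × 21.2 × (8660)² = 1.118 × 10⁻⁵ × 21.2 × 74,995,600 ≈ 17,775.2 × g
RCF₂ = 1.118 × 10⁻⁵ × 21.2 × (13120)² = 1.118 × 10⁻⁵ × 21.2 × 172,134,400 ≈ 40,798.6 × g
Increase = 40,798.6 − 17,775.2 = 23,023.4

23000 ×g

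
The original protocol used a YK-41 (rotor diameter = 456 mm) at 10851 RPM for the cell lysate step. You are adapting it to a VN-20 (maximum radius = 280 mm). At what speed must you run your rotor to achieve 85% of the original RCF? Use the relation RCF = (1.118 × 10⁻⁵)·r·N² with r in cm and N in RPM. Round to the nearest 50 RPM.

Original rotor: r = 456 mm / 2 = 228 mm = 22.8 cm
RCF_original = 1.118 × 10⁻⁵ × 22.8 × (10851)² = 1.118 × 10⁻⁵ × 22.8 × 117,744,201 ≈ 30,013.5 × g
Target RCF = 0.85 × 30,013.5 ≈ 25,511.5 × g
Your rotor: r = 280 mm = 28.0 cm
25,511.5 = 1.118 × 10⁻⁵ × 28 × N²
N² = 25,511.5 / (31.304 × 10⁻⁵) = 81,495,975
N ≈ √81,495,975 ≈ 9,027.5

≈ 9050 RPM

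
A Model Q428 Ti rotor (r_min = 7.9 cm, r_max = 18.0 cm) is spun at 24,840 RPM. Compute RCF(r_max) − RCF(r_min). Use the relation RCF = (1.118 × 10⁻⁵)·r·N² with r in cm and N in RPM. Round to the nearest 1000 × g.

70000 × g

ΔRCF = 1.118 × 10⁻⁵ × (r_max − r_min) × N² = 1.118 × 10⁻⁵ × 10.1 × 617,025,600 ≈ 69,673.3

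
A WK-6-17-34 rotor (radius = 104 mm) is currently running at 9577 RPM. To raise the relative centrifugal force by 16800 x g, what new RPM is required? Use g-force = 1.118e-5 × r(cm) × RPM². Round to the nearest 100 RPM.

r = 104 mm = 10.4 cm
Current RCF = 1.118 × 10⁻⁵ × 10.4 × (9577)² = 1.118 × 10⁻⁵ × 10.4 × 91,718,929 ≈ 10,664.3 × g
Target RCF = 10,664.3 + 16,800 = 27,464.3 × g
N² = 27,464.3 / (11.6272 × 10⁻⁵) = 236,207,341
N ≈ √236,207,341 ≈ 15,369.0

N₂ ≈ 15400 RPM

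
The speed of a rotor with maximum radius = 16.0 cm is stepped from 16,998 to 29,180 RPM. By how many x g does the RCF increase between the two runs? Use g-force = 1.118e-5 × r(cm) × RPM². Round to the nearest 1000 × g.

RCF₁ = 1.118 × 10⁻⁵ × 16 × (16998)² = 1.118 × 10⁻⁵ × 16 × 288,932,004 ≈ 51,684.2 × g
RCF₂ = 1.118 × 10⁻⁵ × 16 × (29180)² = 1.118 × 10⁻⁵ × 16 × 851,472,400 ≈ 152,311.4 × g
Increase = 152,311.4 − 51,684.2 = 100,627.2

≈ 101000 x g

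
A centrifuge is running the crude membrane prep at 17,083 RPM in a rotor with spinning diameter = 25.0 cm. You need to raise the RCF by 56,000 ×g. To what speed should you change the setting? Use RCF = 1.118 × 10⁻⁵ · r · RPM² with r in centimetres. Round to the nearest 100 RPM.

r = 25.0 / 2 = 12.5 cm
Current RCF = 1.118 × 10⁻⁵ × 12.5 × (17083)² = 1.118 × 10⁻⁵ × 12.5 × 291,828,889 ≈ 40,783.1 × g
Target RCF = 40,783.1 + 56,000 = 96,783.1 × g
N² = 96,783.1 / (13.975 × 10⁻⁵) = 692,544,544
N ≈ √692,544,544 ≈ 26,316.2

N₂ ≈ 26300 RPM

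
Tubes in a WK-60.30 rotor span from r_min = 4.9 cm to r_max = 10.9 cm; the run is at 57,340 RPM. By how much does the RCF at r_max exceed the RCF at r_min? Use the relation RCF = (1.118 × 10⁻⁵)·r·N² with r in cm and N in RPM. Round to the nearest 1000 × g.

RCF_max = 1.118 × 10⁻⁵ × 10.9 × (57340)² = 1.118 × 10⁻⁵ × 10.9 × 3,287,875,600 ≈ 400,667.1 × g
RCF_min = 1.118 × 10⁻⁵ × 4.9 × (57340)² = 1.118 × 10⁻⁵ × 4.9 × 3,287,875,600 ≈ 180,116.4 × g
ΔRCF = 400,667.1 − 180,116.4 = 220,550.7

ΔRCF ≈ 221000 g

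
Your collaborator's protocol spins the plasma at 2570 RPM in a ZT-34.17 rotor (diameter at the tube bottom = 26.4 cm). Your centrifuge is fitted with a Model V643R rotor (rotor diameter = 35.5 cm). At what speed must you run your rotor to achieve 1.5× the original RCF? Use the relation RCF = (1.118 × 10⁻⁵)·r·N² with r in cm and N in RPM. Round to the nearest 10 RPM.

Original rotor: r = 26.4 / 2 = 13.2 cm
RCF_original = 1.118 × 10⁻⁵ × 13.2 × (2570)² = 1.118 × 10⁻⁵ × 13.2 × 6,604,900 ≈ 974.7 × g
Target RCF = 1.5 × 974.7 ≈ 1,462.1 × g
Your rotor: r = 35.5 / 2 = 17.75 cm
1,462.1 = 1.118 × 10⁻⁵ × 17.75 × N²
N² = 1,462.1 / (19.8445 × 10⁻⁵) = 7,367,785
N ≈ √7,367,785 ≈ 2,714.4

2710 RPM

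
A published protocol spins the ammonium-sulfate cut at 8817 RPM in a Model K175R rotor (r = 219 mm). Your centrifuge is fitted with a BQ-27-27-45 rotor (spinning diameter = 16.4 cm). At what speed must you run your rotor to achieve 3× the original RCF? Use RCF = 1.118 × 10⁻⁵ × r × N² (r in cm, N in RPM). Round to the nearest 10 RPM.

Original rotor: r = 219 mm = 21.9 cm
RCF_original = 1.118 × 10⁻⁵ × 21.9 × (8817)² = 1.118 × 10⁻⁵ × 21.9 × 77,739,489 ≈ 19,033.9 × g
Target RCF = 3 × 19,033.9 ≈ 57,101.7 × g
Your rotor: r = 16.4 / 2 = 8.2 cm
57,101.7 = 1.118 × 10⁻⁵ × 8.2 × N²
N² = 57,101.7 / (9.1676 × 10⁻⁵) = 622,864,217
N ≈ √622,864,217 ≈ 24,957.2

24960 RPM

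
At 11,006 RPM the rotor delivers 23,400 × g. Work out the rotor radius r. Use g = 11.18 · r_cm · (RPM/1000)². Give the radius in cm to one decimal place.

≈ 17.3 cm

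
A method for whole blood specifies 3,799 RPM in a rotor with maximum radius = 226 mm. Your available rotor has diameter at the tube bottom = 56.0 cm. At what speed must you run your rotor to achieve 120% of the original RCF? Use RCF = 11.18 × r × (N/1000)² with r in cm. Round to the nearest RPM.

≈ 3739 RPM

Original rotor: r = 226 mm = 22.6 cm
RCF_original = 11.18 × 22.6 × (3.799)² = 11.18 × 22.6 × 14.432401 ≈ 3,646.6 × g
Target RCF = 1.2 × 3,646.6 ≈ 4,375.9 × g
Your rotor: r = 56.0 / 2 = 28 cm
4,375.9 = 11.18 × 28 × (N/1000)²
(N/1000)² = 4,375.9 / 313.04 = 13.97872
N = 1000 × √13.97872 ≈ 3,738.8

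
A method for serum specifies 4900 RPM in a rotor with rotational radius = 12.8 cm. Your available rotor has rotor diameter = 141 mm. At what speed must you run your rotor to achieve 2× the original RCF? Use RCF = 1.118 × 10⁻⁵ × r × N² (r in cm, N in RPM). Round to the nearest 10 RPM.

RCF_original = 1.118 × 10⁻⁵ × 12.8 × (4900)² = 1.118 × 10⁻⁵ × 12.8 × 24,010,000 ≈ 3,435.9 × g
Target RCF = 2 × 3,435.9 ≈ 6,871.8 × g
Your rotor: r = 141 mm / 2 = 70.5 mm = 7.05 cm
6,871.8 = 1.118 × 10⁻⁵ × 7.05 × N²
N² = 6,871.8 / (7.8819 × 10⁻⁵) = 87,184,562
N ≈ √87,184,562 ≈ 9,337.3

≈ 9340 RPM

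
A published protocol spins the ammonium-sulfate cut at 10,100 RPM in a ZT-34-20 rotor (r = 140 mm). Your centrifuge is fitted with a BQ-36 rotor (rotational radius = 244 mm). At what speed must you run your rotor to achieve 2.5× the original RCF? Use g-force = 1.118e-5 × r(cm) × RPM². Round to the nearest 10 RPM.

≈ 12100 RPM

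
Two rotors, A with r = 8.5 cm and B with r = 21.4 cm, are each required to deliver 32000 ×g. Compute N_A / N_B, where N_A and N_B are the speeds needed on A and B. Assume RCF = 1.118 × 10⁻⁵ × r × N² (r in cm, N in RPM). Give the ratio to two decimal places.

1.59

At fixed RCF, N ∝ 1/√r, so N_A/N_B = √(r_B/r_A) = √(21.4/8.5) = √2.517647 = 1.5867.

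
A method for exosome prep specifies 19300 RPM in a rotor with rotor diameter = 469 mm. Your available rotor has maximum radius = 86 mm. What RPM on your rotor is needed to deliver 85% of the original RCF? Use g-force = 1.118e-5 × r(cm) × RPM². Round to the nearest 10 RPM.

Original rotor: r = 469 mm / 2 = 234.5 mm = 23.45 cm
RCF_original = 1.118 × 10⁻⁵ × 23.45 × (19300)² = 1.118 × 10⁻⁵ × 23.45 × 372,490,000 ≈ 97,656.1 × g
Target RCF = 0.85 × 97,656.1 ≈ 83,007.7 × g
Your rotor: r = 86 mm = 8.6 cm
83,007.7 = 1.118 × 10⁻⁵ × 8.6 × N²
N² = 83,007.7 / (9.6148 × 10⁻⁵) = 863,332,571
N ≈ √863,332,571 ≈ 29,382.5

≈ 29380 RPM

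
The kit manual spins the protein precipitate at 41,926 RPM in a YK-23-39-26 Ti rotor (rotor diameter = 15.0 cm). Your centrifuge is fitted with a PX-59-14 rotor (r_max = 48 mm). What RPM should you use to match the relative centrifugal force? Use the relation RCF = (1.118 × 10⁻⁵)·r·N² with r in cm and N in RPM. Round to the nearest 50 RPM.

Original rotor: r = 15.0 / 2 = 7.5 cm
RCF_original = 1.118 × 10⁻⁵ × 7.5 × (41926)² = 1.118 × 10⁻⁵ × 7.5 × 1,757,789,476 ≈ 147,390.6 × g
Your rotor: r = 48 mm = 4.8 cm
147,390.6 = 1.118 × 10⁻⁵ × 4.8 × N²
N² = 147,390.6 / (5.3664 × 10⁻⁵) = 2,746,545,170
N ≈ √2,746,545,170 ≈ 52,407.5

≈ 52400 RPM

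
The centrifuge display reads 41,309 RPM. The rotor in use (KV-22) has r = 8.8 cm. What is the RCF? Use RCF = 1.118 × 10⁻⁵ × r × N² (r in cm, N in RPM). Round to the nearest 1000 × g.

≈ 168000 × g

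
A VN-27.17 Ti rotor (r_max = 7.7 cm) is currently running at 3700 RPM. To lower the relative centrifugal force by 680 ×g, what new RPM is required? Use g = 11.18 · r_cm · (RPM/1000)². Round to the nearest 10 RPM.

N₂ ≈ 2410 RPM

Current RCF = 11.18 × 7.7 × (3.7)² = 11.18 × 7.7 × 13.69 ≈ 1,178.5 × g
Target RCF = 1,178.5 − 680 = 498.5 × g
(N/1000)² = 498.5 / 86.086 = 5.790721
N = 1000 × √5.790721 ≈ 2,406.4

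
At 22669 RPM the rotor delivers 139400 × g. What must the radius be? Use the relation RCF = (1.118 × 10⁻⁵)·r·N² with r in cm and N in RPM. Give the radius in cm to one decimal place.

139400 = 1.118 × 10⁻⁵ × r × (22669)²
r = 139400 / (1.118 × 10⁻⁵ × 513,883,561) = 139400 / 5745.218 ≈ 24.264 cm

r ≈ 24.3 cm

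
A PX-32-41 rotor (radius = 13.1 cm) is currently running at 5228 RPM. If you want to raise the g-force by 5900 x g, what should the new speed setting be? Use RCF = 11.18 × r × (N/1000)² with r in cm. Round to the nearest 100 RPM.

Current RCF = 11.18 × 13.1 × (5.228)² = 11.18 × 13.1 × 27.331984 ≈ 4,003 × g
Target RCF = 4,003 + 5,900 = 9,903 × g
(N/1000)² = 9,903 / 146.458 = 67.61665
N = 1000 × √67.61665 ≈ 8,222.9

≈ 8200 RPM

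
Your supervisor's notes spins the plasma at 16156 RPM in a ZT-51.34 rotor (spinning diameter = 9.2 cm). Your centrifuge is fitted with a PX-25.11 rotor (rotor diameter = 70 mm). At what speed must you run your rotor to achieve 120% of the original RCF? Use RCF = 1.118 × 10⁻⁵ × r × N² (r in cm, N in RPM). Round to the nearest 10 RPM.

≈ 20290 RPM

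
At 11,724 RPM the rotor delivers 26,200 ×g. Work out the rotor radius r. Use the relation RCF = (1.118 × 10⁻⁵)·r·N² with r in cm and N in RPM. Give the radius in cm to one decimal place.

17.0 cm

RCF = 1.118 × 10⁻⁵ × r × N²
26200 = 1.118 × 10⁻⁵ × r × (11724)²
r = 26200 / (1.118 × 10⁻⁵ × 137,452,176) = 26200 / 1536.715 ≈ 17.049 cm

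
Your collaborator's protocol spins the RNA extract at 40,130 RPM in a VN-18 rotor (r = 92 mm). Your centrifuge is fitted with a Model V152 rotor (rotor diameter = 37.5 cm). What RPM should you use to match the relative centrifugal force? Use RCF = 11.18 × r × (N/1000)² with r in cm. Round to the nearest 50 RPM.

≈ 28100 RPM

Original rotor: r = 92 mm = 9.2 cm
RCF_original = 11.18 × 9.2 × (40.13)² = 11.18 × 9.2 × 1,610.4169 ≈ 165,641 × g
Your rotor: r = 37.5 / 2 = 18.75 cm
165,641 = 11.18 × 18.75 × (N/1000)²
(N/1000)² = 165,641 / 209.625 = 790.1777
N = 1000 × √790.1777 ≈ 28,110.1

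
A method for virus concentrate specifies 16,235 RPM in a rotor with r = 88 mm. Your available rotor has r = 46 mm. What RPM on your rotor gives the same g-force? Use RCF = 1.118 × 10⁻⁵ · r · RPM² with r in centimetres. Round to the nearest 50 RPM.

22450 RPM

Original rotor: r = 88 mm = 8.8 cm
RCF_original = 1.118 × 10⁻⁵ × 8.8 × (16235)² = 1.118 × 10⁻⁵ × 8.8 × 263,575,225 ≈ 25,931.6 × g
Your rotor: r = 46 mm = 4.6 cm
25,931.6 = 1.118 × 10⁻⁵ × 4.6 × N²
N² = 25,931.6 / (5.1428 × 10⁻⁵) = 504,231,158
N ≈ √504,231,158 ≈ 22,455.1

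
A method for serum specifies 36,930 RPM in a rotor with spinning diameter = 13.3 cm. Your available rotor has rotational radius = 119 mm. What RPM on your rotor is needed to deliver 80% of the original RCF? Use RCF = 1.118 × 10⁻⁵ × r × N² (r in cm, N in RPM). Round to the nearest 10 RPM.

Original rotor: r = 13.3 / 2 = 6.65 cm
RCF_original = 1.118 × 10⁻⁵ × 6.65 × (36930)² = 1.118 × 10⁻⁵ × 6.65 × 1,363,824,900 ≈ 101,396.3 × g
Target RCF = 0.8 × 101,396.3 ≈ 81,117 × g
Your rotor: r = 119 mm = 11.9 cm
81,117 = 1.118 × 10⁻⁵ × 11.9 × N²
N² = 81,117 / (13.3042 × 10⁻⁵) = 609,709,716
N ≈ √609,709,716 ≈ 24,692.3

≈ 24690 RPM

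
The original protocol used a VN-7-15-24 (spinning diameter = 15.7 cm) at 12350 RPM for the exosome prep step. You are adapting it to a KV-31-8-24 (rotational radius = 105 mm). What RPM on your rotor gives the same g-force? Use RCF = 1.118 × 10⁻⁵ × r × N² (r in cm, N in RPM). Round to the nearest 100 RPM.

10700 RPM

Original rotor: r = 15.7 / 2 = 7.85 cm
RCF_original = 1.118 × 10⁻⁵ × 7.85 × (12350)² = 1.118 × 10⁻⁵ × 7.85 × 152,522,500 ≈ 13,385.8 × g
Your rotor: r = 105 mm = 10.5 cm
13,385.8 = 1.118 × 10⁻⁵ × 10.5 × N²
N² = 13,385.8 / (11.739 × 10⁻⁵) = 114,028,452
N ≈ √114,028,452 ≈ 10,678.4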